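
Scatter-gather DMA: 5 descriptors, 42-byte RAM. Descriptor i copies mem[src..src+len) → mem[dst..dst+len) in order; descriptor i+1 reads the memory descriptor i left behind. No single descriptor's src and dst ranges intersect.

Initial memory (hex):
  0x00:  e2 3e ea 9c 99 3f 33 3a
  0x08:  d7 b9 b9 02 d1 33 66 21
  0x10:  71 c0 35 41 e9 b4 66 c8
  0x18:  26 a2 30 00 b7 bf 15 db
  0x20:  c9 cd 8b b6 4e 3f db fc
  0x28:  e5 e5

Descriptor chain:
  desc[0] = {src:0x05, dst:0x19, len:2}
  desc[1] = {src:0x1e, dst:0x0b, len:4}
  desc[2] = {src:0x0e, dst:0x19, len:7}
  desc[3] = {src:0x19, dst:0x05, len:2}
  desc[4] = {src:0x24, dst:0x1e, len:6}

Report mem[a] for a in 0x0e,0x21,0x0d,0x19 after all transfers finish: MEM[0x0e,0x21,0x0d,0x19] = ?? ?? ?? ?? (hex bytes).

#0 dst[0x19+2] := {0x3f,0x33}
#1 dst[0x0b+4] := {0x15,0xdb,0xc9,0xcd}
#2 dst[0x19+7] := {0xcd,0x21,0x71,0xc0,0x35,0x41,0xe9}
#3 dst[0x05+2] := {0xcd,0x21}
#4 dst[0x1e+6] := {0x4e,0x3f,0xdb,0xfc,0xe5,0xe5}
query mem[0x0e]=0xcd, mem[0x21]=0xfc, mem[0x0d]=0xc9, mem[0x19]=0xcd

MEM[0x0e,0x21,0x0d,0x19] = cd fc c9 cd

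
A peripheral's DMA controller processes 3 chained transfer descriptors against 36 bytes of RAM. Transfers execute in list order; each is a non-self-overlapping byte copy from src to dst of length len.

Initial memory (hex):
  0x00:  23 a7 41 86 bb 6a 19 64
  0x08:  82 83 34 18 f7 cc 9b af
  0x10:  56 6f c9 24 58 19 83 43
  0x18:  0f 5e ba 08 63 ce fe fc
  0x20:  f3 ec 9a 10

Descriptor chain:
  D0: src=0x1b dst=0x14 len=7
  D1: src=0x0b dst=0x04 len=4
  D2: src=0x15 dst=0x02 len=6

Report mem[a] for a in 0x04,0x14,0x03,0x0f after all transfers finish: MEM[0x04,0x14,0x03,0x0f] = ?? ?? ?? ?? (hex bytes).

MEM[0x04,0x14,0x03,0x0f] = fe 08 ce af

#0 dst[0x14+7] := {0x08,0x63,0xce,0xfe,0xfc,0xf3,0xec}
#1 dst[0x04+4] := {0x18,0xf7,0xcc,0x9b}
#2 dst[0x02+6] := {0x63,0xce,0xfe,0xfc,0xf3,0xec}
query mem[0x04]=0xfe, mem[0x14]=0x08, mem[0x03]=0xce, mem[0x0f]=0xaf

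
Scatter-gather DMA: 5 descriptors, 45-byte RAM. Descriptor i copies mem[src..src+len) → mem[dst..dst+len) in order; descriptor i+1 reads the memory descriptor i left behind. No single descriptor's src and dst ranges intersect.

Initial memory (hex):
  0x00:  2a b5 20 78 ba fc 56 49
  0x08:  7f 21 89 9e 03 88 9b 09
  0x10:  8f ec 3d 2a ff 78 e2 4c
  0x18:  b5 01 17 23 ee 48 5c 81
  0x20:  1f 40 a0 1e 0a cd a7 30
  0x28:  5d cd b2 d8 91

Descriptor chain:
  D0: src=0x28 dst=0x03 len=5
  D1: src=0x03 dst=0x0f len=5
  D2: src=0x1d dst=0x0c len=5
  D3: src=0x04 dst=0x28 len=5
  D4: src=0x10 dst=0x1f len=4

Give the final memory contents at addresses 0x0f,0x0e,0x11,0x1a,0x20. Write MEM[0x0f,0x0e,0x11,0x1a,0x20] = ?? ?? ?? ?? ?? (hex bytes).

  after D0: wrote 5B at 0x03 = 5dcdb2d891
  after D1: wrote 5B at 0x0f = 5dcdb2d891
  after D2: wrote 5B at 0x0c = 485c811f40
  after D3: wrote 5B at 0x28 = cdb2d8917f
  after D4: wrote 4B at 0x1f = 40b2d891
query mem[0x0f]=0x1f, mem[0x0e]=0x81, mem[0x11]=0xb2, mem[0x1a]=0x17, mem[0x20]=0xb2

MEM[0x0f,0x0e,0x11,0x1a,0x20] = 1f 81 b2 17 b2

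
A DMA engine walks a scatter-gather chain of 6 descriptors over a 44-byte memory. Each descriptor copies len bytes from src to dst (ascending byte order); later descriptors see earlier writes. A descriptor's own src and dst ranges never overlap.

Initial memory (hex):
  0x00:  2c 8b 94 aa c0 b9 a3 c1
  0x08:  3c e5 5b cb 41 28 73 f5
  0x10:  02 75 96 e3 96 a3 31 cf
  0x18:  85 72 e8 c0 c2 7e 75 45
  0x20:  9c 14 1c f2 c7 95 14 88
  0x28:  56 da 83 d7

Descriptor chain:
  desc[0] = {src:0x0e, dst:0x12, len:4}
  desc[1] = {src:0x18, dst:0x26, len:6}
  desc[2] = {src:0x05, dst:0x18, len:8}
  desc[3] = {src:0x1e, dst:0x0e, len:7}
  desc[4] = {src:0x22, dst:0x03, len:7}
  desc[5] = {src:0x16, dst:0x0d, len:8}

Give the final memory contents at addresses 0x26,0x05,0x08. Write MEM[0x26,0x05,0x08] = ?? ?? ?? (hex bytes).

MEM[0x26,0x05,0x08] = 85 c7 72

  after D0: wrote 4B at 0x12 = 73f50275
  after D1: wrote 6B at 0x26 = 8572e8c0c27e
  after D2: wrote 8B at 0x18 = b9a3c13ce55bcb41
  after D3: wrote 7B at 0x0e = cb419c141cf2c7
  after D4: wrote 7B at 0x03 = 1cf2c7958572e8
  after D5: wrote 8B at 0x0d = 31cfb9a3c13ce55b
query mem[0x26]=0x85, mem[0x05]=0xc7, mem[0x08]=0x72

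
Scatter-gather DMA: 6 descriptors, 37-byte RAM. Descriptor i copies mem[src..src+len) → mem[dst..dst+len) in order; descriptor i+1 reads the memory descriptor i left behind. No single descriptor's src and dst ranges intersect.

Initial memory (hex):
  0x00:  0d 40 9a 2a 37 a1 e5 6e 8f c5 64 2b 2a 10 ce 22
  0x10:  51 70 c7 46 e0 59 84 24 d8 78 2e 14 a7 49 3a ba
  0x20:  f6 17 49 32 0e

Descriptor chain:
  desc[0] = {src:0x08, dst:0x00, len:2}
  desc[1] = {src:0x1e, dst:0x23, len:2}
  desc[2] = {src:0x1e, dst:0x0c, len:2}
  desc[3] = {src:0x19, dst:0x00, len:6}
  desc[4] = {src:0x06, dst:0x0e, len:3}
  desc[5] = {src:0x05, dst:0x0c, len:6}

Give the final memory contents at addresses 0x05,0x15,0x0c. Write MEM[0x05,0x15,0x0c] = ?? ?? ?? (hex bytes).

MEM[0x05,0x15,0x0c] = 3a 59 3a

#0 dst[0x00+2] := {0x8f,0xc5}
#1 dst[0x23+2] := {0x3a,0xba}
#2 dst[0x0c+2] := {0x3a,0xba}
#3 dst[0x00+6] := {0x78,0x2e,0x14,0xa7,0x49,0x3a}
#4 dst[0x0e+3] := {0xe5,0x6e,0x8f}
#5 dst[0x0c+6] := {0x3a,0xe5,0x6e,0x8f,0xc5,0x64}
query mem[0x05]=0x3a, mem[0x15]=0x59, mem[0x0c]=0x3a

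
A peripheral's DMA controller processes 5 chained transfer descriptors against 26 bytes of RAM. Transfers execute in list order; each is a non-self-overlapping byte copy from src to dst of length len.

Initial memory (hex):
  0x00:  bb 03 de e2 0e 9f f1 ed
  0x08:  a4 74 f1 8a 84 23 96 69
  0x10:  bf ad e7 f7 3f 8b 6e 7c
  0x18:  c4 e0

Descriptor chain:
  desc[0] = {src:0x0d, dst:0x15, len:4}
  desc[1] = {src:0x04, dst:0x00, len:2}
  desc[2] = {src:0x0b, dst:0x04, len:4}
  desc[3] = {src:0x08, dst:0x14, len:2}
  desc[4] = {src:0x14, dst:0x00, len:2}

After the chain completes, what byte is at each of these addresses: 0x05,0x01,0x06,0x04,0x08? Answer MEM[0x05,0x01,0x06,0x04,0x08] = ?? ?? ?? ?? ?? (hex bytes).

[0] 0x0d->0x15 len=4 : 23 96 69 bf
[1] 0x04->0x00 len=2 : 0e 9f
[2] 0x0b->0x04 len=4 : 8a 84 23 96
[3] 0x08->0x14 len=2 : a4 74
[4] 0x14->0x00 len=2 : a4 74
query mem[0x05]=0x84, mem[0x01]=0x74, mem[0x06]=0x23, mem[0x04]=0x8a, mem[0x08]=0xa4

MEM[0x05,0x01,0x06,0x04,0x08] = 84 74 23 8a a4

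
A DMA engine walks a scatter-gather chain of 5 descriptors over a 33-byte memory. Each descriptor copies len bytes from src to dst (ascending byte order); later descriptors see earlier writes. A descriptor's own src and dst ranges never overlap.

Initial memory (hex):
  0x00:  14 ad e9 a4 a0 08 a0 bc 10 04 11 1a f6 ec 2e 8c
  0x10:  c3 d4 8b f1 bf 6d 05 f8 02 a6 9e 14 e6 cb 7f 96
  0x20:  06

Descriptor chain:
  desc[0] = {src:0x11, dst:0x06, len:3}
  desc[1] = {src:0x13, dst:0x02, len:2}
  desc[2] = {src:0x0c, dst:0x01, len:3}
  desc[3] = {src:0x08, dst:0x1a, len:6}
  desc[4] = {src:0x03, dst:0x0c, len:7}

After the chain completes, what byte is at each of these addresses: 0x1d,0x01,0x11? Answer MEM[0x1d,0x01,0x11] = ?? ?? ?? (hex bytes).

  after D0: wrote 3B at 0x06 = d48bf1
  after D1: wrote 2B at 0x02 = f1bf
  after D2: wrote 3B at 0x01 = f6ec2e
  after D3: wrote 6B at 0x1a = f104111af6ec
  after D4: wrote 7B at 0x0c = 2ea008d48bf104
query mem[0x1d]=0x1a, mem[0x01]=0xf6, mem[0x11]=0xf1

MEM[0x1d,0x01,0x11] = 1a f6 f1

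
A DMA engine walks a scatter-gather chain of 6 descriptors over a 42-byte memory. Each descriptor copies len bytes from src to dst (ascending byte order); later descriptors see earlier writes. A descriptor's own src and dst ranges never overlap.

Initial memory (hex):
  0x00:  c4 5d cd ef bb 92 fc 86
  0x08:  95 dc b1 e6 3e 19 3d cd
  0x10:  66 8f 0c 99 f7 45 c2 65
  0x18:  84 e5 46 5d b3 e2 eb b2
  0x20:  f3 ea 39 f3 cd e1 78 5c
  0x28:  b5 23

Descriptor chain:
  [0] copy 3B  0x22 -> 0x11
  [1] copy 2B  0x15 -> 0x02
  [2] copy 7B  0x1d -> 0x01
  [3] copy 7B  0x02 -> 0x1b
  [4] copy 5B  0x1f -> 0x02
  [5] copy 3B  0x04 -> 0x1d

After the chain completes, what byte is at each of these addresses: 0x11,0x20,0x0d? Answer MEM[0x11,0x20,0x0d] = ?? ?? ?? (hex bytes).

MEM[0x11,0x20,0x0d] = 39 f3 19

D0: mem[0x11..0x13] <- [39 f3 cd]
D1: mem[0x02..0x03] <- [45 c2]
D2: mem[0x01..0x07] <- [e2 eb b2 f3 ea 39 f3]
D3: mem[0x1b..0x21] <- [eb b2 f3 ea 39 f3 95]
D4: mem[0x02..0x06] <- [39 f3 95 39 f3]
D5: mem[0x1d..0x1f] <- [95 39 f3]
query mem[0x11]=0x39, mem[0x20]=0xf3, mem[0x0d]=0x19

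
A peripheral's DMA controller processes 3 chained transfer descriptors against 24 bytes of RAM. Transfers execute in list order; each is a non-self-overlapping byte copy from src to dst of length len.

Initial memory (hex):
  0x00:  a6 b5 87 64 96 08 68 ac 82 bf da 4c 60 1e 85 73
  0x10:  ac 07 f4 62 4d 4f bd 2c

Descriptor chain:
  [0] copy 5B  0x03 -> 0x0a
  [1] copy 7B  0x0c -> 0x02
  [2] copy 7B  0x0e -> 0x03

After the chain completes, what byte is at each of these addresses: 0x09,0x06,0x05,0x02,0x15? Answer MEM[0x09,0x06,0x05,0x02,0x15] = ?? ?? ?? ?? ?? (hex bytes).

  after D0: wrote 5B at 0x0a = 64960868ac
  after D1: wrote 7B at 0x02 = 0868ac73ac07f4
  after D2: wrote 7B at 0x03 = ac73ac07f4624d
query mem[0x09]=0x4d, mem[0x06]=0x07, mem[0x05]=0xac, mem[0x02]=0x08, mem[0x15]=0x4f

MEM[0x09,0x06,0x05,0x02,0x15] = 4d 07 ac 08 4f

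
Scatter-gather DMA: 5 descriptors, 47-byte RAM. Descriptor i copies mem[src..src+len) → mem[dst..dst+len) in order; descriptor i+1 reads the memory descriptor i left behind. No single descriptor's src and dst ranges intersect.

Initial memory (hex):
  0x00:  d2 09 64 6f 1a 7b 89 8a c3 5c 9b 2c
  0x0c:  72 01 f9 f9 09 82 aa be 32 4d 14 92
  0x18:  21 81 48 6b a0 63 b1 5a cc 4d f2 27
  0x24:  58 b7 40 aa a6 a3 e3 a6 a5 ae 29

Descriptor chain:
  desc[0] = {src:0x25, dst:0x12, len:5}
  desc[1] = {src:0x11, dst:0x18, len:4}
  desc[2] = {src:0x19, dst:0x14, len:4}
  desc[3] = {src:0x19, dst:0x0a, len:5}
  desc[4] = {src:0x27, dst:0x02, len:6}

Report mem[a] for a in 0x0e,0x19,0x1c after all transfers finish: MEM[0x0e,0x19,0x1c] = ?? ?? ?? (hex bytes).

#0 dst[0x12+5] := {0xb7,0x40,0xaa,0xa6,0xa3}
#1 dst[0x18+4] := {0x82,0xb7,0x40,0xaa}
#2 dst[0x14+4] := {0xb7,0x40,0xaa,0xa0}
#3 dst[0x0a+5] := {0xb7,0x40,0xaa,0xa0,0x63}
#4 dst[0x02+6] := {0xaa,0xa6,0xa3,0xe3,0xa6,0xa5}
query mem[0x0e]=0x63, mem[0x19]=0xb7, mem[0x1c]=0xa0

MEM[0x0e,0x19,0x1c] = 63 b7 a0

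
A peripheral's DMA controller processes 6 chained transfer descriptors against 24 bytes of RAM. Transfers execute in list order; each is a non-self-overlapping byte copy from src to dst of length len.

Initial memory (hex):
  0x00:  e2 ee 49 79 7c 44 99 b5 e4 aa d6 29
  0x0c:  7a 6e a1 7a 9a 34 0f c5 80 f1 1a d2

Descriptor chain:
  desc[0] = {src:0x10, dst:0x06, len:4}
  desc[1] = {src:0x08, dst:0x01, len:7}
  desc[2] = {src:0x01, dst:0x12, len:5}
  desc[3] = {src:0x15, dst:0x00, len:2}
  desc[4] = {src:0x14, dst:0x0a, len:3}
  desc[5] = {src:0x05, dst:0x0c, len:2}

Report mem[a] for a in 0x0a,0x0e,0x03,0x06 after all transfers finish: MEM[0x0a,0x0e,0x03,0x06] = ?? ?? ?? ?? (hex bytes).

MEM[0x0a,0x0e,0x03,0x06] = d6 a1 d6 6e

D0: mem[0x06..0x09] <- [9a 34 0f c5]
D1: mem[0x01..0x07] <- [0f c5 d6 29 7a 6e a1]
D2: mem[0x12..0x16] <- [0f c5 d6 29 7a]
D3: mem[0x00..0x01] <- [29 7a]
D4: mem[0x0a..0x0c] <- [d6 29 7a]
D5: mem[0x0c..0x0d] <- [7a 6e]
query mem[0x0a]=0xd6, mem[0x0e]=0xa1, mem[0x03]=0xd6, mem[0x06]=0x6e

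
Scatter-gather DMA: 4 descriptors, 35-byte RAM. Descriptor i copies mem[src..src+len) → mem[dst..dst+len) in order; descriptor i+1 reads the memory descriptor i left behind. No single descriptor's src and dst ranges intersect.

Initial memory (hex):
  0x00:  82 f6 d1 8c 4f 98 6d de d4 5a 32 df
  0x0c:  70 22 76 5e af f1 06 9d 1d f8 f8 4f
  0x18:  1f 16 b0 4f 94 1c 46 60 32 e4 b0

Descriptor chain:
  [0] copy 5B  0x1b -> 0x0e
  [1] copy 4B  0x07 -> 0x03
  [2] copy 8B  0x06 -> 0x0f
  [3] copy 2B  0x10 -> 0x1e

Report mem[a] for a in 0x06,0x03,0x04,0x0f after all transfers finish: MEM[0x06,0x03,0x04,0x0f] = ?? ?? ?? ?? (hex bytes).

MEM[0x06,0x03,0x04,0x0f] = 32 de d4 32

  after D0: wrote 5B at 0x0e = 4f941c4660
  after D1: wrote 4B at 0x03 = ded45a32
  after D2: wrote 8B at 0x0f = 32ded45a32df7022
  after D3: wrote 2B at 0x1e = ded4
query mem[0x06]=0x32, mem[0x03]=0xde, mem[0x04]=0xd4, mem[0x0f]=0x32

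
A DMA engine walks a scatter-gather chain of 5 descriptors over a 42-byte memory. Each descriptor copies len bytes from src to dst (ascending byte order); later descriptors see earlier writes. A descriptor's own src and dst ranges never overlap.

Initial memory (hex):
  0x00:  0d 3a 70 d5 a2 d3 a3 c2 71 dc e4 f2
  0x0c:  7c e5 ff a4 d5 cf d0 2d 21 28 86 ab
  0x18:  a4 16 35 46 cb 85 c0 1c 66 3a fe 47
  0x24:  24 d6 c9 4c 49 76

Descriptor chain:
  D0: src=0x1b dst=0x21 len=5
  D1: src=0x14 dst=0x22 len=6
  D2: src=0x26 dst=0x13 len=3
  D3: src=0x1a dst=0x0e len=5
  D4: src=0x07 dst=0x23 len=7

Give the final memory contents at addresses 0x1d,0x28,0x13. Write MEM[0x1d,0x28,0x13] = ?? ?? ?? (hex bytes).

MEM[0x1d,0x28,0x13] = 85 7c a4

D0: mem[0x21..0x25] <- [46 cb 85 c0 1c]
D1: mem[0x22..0x27] <- [21 28 86 ab a4 16]
D2: mem[0x13..0x15] <- [a4 16 49]
D3: mem[0x0e..0x12] <- [35 46 cb 85 c0]
D4: mem[0x23..0x29] <- [c2 71 dc e4 f2 7c e5]
query mem[0x1d]=0x85, mem[0x28]=0x7c, mem[0x13]=0xa4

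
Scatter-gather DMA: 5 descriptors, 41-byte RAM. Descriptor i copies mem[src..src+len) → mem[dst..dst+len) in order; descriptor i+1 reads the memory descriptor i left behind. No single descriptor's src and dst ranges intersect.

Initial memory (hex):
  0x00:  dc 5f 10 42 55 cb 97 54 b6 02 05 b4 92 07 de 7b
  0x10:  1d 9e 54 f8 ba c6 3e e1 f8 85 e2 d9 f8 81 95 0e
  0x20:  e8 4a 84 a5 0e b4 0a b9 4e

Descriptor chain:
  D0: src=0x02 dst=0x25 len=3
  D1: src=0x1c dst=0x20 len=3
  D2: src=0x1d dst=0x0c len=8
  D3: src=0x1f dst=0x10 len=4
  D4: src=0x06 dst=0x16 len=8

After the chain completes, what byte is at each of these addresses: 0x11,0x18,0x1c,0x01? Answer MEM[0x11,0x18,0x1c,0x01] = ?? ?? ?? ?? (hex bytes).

D0: mem[0x25..0x27] <- [10 42 55]
D1: mem[0x20..0x22] <- [f8 81 95]
D2: mem[0x0c..0x13] <- [81 95 0e f8 81 95 a5 0e]
D3: mem[0x10..0x13] <- [0e f8 81 95]
D4: mem[0x16..0x1d] <- [97 54 b6 02 05 b4 81 95]
query mem[0x11]=0xf8, mem[0x18]=0xb6, mem[0x1c]=0x81, mem[0x01]=0x5f

MEM[0x11,0x18,0x1c,0x01] = f8 b6 81 5f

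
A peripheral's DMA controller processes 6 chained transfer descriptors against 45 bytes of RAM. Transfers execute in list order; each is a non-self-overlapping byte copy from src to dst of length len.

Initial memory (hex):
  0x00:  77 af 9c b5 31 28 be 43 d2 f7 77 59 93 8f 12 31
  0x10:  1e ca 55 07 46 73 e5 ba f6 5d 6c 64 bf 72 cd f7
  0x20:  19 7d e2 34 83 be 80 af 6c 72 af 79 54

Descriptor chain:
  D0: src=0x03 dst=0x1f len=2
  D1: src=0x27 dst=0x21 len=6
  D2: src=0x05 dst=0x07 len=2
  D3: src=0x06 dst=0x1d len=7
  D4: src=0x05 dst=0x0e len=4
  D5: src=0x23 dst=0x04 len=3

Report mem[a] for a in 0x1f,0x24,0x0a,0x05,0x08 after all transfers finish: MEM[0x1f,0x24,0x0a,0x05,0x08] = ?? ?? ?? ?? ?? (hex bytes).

  after D0: wrote 2B at 0x1f = b531
  after D1: wrote 6B at 0x21 = af6c72af7954
  after D2: wrote 2B at 0x07 = 28be
  after D3: wrote 7B at 0x1d = be28bef7775993
  after D4: wrote 4B at 0x0e = 28be28be
  after D5: wrote 3B at 0x04 = 93af79
query mem[0x1f]=0xbe, mem[0x24]=0xaf, mem[0x0a]=0x77, mem[0x05]=0xaf, mem[0x08]=0xbe

MEM[0x1f,0x24,0x0a,0x05,0x08] = be af 77 af be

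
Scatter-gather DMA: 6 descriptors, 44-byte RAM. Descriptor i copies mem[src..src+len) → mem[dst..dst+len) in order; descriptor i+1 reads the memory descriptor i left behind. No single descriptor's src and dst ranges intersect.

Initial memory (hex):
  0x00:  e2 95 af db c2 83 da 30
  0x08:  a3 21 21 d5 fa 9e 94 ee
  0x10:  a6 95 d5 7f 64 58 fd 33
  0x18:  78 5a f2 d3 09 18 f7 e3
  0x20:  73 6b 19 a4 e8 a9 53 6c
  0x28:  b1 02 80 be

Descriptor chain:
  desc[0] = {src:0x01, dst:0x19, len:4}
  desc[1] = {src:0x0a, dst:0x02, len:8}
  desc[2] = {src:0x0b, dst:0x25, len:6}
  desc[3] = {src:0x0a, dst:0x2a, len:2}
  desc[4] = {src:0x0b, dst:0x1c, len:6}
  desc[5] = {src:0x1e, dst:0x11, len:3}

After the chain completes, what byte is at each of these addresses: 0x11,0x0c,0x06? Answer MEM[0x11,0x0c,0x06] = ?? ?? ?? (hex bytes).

[0] 0x01->0x19 len=4 : 95 af db c2
[1] 0x0a->0x02 len=8 : 21 d5 fa 9e 94 ee a6 95
[2] 0x0b->0x25 len=6 : d5 fa 9e 94 ee a6
[3] 0x0a->0x2a len=2 : 21 d5
[4] 0x0b->0x1c len=6 : d5 fa 9e 94 ee a6
[5] 0x1e->0x11 len=3 : 9e 94 ee
query mem[0x11]=0x9e, mem[0x0c]=0xfa, mem[0x06]=0x94

MEM[0x11,0x0c,0x06] = 9e fa 94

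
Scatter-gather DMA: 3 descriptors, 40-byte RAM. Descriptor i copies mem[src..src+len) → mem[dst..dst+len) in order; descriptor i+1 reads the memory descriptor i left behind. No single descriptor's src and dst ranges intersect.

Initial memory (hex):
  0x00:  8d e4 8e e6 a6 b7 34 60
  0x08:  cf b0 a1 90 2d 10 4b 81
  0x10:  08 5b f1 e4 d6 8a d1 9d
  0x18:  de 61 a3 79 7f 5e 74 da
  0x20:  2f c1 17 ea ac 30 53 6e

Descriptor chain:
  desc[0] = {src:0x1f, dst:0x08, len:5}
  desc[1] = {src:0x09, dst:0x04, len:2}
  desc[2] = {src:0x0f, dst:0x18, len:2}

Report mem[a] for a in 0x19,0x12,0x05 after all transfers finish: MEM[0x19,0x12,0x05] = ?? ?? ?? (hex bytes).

  after D0: wrote 5B at 0x08 = da2fc117ea
  after D1: wrote 2B at 0x04 = 2fc1
  after D2: wrote 2B at 0x18 = 8108
query mem[0x19]=0x08, mem[0x12]=0xf1, mem[0x05]=0xc1

MEM[0x19,0x12,0x05] = 08 f1 c1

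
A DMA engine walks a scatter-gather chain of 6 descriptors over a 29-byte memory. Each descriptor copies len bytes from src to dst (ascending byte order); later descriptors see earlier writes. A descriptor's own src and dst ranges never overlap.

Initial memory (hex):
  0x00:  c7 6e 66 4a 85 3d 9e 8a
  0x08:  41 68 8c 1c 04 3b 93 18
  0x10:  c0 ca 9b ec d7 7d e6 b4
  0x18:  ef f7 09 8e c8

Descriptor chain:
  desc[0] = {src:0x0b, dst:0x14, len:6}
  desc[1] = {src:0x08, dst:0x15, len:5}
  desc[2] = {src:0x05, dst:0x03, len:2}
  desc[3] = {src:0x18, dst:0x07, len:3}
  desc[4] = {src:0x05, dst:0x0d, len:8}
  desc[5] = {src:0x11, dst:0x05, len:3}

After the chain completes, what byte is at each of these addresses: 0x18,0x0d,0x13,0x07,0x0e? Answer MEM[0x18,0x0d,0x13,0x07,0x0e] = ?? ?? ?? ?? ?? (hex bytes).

#0 dst[0x14+6] := {0x1c,0x04,0x3b,0x93,0x18,0xc0}
#1 dst[0x15+5] := {0x41,0x68,0x8c,0x1c,0x04}
#2 dst[0x03+2] := {0x3d,0x9e}
#3 dst[0x07+3] := {0x1c,0x04,0x09}
#4 dst[0x0d+8] := {0x3d,0x9e,0x1c,0x04,0x09,0x8c,0x1c,0x04}
#5 dst[0x05+3] := {0x09,0x8c,0x1c}
query mem[0x18]=0x1c, mem[0x0d]=0x3d, mem[0x13]=0x1c, mem[0x07]=0x1c, mem[0x0e]=0x9e

MEM[0x18,0x0d,0x13,0x07,0x0e] = 1c 3d 1c 1c 9e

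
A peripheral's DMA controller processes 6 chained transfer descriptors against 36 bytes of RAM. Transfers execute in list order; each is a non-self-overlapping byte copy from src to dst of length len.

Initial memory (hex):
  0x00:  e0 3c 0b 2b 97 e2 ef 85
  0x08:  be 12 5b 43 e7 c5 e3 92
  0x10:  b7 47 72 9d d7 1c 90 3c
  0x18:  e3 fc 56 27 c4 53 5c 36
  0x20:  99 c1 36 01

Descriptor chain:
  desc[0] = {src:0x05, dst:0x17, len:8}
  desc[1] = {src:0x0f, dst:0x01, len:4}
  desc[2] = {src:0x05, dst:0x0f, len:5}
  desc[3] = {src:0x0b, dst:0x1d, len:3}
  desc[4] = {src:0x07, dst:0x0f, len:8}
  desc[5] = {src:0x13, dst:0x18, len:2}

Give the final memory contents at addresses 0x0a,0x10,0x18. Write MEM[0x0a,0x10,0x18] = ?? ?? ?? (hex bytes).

  after D0: wrote 8B at 0x17 = e2ef85be125b43e7
  after D1: wrote 4B at 0x01 = 92b74772
  after D2: wrote 5B at 0x0f = e2ef85be12
  after D3: wrote 3B at 0x1d = 43e7c5
  after D4: wrote 8B at 0x0f = 85be125b43e7c5e3
  after D5: wrote 2B at 0x18 = 43e7
query mem[0x0a]=0x5b, mem[0x10]=0xbe, mem[0x18]=0x43

MEM[0x0a,0x10,0x18] = 5b be 43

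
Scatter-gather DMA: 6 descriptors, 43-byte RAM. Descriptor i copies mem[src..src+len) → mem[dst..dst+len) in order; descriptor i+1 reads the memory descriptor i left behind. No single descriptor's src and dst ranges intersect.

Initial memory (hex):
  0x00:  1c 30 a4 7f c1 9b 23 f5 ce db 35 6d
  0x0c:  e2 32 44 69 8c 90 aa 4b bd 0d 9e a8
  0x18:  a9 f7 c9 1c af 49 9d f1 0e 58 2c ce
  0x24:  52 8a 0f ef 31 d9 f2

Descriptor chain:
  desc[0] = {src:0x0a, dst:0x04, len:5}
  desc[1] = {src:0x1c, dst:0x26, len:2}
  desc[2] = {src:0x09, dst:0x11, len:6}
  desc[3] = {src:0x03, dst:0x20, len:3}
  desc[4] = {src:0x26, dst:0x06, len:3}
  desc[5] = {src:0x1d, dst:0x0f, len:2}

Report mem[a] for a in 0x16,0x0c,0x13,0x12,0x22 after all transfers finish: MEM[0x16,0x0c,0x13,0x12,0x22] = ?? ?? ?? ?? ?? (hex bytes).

[0] 0x0a->0x04 len=5 : 35 6d e2 32 44
[1] 0x1c->0x26 len=2 : af 49
[2] 0x09->0x11 len=6 : db 35 6d e2 32 44
[3] 0x03->0x20 len=3 : 7f 35 6d
[4] 0x26->0x06 len=3 : af 49 31
[5] 0x1d->0x0f len=2 : 49 9d
query mem[0x16]=0x44, mem[0x0c]=0xe2, mem[0x13]=0x6d, mem[0x12]=0x35, mem[0x22]=0x6d

MEM[0x16,0x0c,0x13,0x12,0x22] = 44 e2 6d 35 6d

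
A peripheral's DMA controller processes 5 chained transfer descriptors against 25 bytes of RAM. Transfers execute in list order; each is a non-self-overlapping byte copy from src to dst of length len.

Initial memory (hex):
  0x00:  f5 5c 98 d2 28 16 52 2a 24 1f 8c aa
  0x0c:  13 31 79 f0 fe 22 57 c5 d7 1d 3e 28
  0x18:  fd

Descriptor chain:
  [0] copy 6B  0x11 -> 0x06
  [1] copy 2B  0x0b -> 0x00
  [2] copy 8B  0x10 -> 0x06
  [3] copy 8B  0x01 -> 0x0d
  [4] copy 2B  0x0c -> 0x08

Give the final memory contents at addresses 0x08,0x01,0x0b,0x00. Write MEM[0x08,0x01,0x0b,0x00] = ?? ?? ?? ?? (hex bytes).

#0 dst[0x06+6] := {0x22,0x57,0xc5,0xd7,0x1d,0x3e}
#1 dst[0x00+2] := {0x3e,0x13}
#2 dst[0x06+8] := {0xfe,0x22,0x57,0xc5,0xd7,0x1d,0x3e,0x28}
#3 dst[0x0d+8] := {0x13,0x98,0xd2,0x28,0x16,0xfe,0x22,0x57}
#4 dst[0x08+2] := {0x3e,0x13}
query mem[0x08]=0x3e, mem[0x01]=0x13, mem[0x0b]=0x1d, mem[0x00]=0x3e

MEM[0x08,0x01,0x0b,0x00] = 3e 13 1d 3e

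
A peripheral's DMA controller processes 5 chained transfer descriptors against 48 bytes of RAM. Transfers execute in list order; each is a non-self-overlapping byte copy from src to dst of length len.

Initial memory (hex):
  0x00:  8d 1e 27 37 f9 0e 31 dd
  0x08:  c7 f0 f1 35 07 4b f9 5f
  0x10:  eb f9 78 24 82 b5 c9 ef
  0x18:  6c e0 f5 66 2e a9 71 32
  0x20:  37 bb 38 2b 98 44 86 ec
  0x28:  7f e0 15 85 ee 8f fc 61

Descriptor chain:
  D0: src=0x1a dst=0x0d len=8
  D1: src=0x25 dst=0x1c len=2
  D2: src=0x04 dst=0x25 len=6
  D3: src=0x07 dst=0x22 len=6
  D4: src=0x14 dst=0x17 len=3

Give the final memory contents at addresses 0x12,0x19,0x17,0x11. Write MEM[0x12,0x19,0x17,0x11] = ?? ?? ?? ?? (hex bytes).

[0] 0x1a->0x0d len=8 : f5 66 2e a9 71 32 37 bb
[1] 0x25->0x1c len=2 : 44 86
[2] 0x04->0x25 len=6 : f9 0e 31 dd c7 f0
[3] 0x07->0x22 len=6 : dd c7 f0 f1 35 07
[4] 0x14->0x17 len=3 : bb b5 c9
query mem[0x12]=0x32, mem[0x19]=0xc9, mem[0x17]=0xbb, mem[0x11]=0x71

MEM[0x12,0x19,0x17,0x11] = 32 c9 bb 71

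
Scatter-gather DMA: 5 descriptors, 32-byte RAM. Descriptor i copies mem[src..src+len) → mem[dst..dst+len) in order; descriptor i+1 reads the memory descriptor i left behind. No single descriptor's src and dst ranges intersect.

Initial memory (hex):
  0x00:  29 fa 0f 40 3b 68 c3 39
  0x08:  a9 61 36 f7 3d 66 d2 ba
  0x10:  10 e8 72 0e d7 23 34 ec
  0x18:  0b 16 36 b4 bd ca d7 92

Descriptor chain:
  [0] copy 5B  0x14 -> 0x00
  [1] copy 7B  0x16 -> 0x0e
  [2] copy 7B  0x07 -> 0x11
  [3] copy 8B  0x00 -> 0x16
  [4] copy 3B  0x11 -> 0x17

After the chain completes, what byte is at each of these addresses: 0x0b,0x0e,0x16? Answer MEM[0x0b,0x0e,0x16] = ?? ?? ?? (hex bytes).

MEM[0x0b,0x0e,0x16] = f7 34 d7

[0] 0x14->0x00 len=5 : d7 23 34 ec 0b
[1] 0x16->0x0e len=7 : 34 ec 0b 16 36 b4 bd
[2] 0x07->0x11 len=7 : 39 a9 61 36 f7 3d 66
[3] 0x00->0x16 len=8 : d7 23 34 ec 0b 68 c3 39
[4] 0x11->0x17 len=3 : 39 a9 61
query mem[0x0b]=0xf7, mem[0x0e]=0x34, mem[0x16]=0xd7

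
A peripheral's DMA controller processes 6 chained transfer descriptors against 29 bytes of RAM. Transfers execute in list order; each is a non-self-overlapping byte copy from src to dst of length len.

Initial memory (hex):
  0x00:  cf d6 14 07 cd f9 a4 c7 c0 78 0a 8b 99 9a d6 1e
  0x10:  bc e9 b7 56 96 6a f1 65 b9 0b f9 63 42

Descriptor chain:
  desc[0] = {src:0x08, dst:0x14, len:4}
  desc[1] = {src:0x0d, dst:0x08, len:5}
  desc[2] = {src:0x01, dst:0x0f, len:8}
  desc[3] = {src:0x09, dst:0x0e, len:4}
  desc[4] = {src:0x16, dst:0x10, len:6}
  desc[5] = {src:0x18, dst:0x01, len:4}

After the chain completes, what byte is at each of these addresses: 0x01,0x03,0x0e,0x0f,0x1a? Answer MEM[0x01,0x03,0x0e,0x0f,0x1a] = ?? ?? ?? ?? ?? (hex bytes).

#0 dst[0x14+4] := {0xc0,0x78,0x0a,0x8b}
#1 dst[0x08+5] := {0x9a,0xd6,0x1e,0xbc,0xe9}
#2 dst[0x0f+8] := {0xd6,0x14,0x07,0xcd,0xf9,0xa4,0xc7,0x9a}
#3 dst[0x0e+4] := {0xd6,0x1e,0xbc,0xe9}
#4 dst[0x10+6] := {0x9a,0x8b,0xb9,0x0b,0xf9,0x63}
#5 dst[0x01+4] := {0xb9,0x0b,0xf9,0x63}
query mem[0x01]=0xb9, mem[0x03]=0xf9, mem[0x0e]=0xd6, mem[0x0f]=0x1e, mem[0x1a]=0xf9

MEM[0x01,0x03,0x0e,0x0f,0x1a] = b9 f9 d6 1e f9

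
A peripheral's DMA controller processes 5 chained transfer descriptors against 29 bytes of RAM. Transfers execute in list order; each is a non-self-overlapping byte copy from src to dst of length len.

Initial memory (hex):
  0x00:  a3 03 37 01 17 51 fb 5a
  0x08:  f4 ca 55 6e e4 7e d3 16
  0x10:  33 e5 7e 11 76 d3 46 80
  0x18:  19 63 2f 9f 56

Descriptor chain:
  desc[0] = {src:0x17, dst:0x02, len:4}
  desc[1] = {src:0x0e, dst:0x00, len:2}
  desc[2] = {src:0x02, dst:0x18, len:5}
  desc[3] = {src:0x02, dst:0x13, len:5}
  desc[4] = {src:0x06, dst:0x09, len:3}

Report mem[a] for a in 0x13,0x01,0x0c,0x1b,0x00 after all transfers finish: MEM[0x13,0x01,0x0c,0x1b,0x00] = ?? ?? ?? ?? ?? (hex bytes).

MEM[0x13,0x01,0x0c,0x1b,0x00] = 80 16 e4 2f d3

[0] 0x17->0x02 len=4 : 80 19 63 2f
[1] 0x0e->0x00 len=2 : d3 16
[2] 0x02->0x18 len=5 : 80 19 63 2f fb
[3] 0x02->0x13 len=5 : 80 19 63 2f fb
[4] 0x06->0x09 len=3 : fb 5a f4
query mem[0x13]=0x80, mem[0x01]=0x16, mem[0x0c]=0xe4, mem[0x1b]=0x2f, mem[0x00]=0xd3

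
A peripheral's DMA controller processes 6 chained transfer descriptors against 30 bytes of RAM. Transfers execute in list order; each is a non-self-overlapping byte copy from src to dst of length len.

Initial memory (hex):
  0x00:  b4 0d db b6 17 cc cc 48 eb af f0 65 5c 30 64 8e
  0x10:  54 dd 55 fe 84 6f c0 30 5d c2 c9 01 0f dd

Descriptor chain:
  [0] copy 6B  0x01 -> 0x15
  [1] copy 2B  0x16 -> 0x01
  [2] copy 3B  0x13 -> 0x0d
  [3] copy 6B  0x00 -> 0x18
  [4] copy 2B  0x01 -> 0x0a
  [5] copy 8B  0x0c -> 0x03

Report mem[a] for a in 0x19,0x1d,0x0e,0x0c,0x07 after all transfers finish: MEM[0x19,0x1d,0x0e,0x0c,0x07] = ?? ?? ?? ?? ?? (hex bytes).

MEM[0x19,0x1d,0x0e,0x0c,0x07] = db cc 84 5c 54

D0: mem[0x15..0x1a] <- [0d db b6 17 cc cc]
D1: mem[0x01..0x02] <- [db b6]
D2: mem[0x0d..0x0f] <- [fe 84 0d]
D3: mem[0x18..0x1d] <- [b4 db b6 b6 17 cc]
D4: mem[0x0a..0x0b] <- [db b6]
D5: mem[0x03..0x0a] <- [5c fe 84 0d 54 dd 55 fe]
query mem[0x19]=0xdb, mem[0x1d]=0xcc, mem[0x0e]=0x84, mem[0x0c]=0x5c, mem[0x07]=0x54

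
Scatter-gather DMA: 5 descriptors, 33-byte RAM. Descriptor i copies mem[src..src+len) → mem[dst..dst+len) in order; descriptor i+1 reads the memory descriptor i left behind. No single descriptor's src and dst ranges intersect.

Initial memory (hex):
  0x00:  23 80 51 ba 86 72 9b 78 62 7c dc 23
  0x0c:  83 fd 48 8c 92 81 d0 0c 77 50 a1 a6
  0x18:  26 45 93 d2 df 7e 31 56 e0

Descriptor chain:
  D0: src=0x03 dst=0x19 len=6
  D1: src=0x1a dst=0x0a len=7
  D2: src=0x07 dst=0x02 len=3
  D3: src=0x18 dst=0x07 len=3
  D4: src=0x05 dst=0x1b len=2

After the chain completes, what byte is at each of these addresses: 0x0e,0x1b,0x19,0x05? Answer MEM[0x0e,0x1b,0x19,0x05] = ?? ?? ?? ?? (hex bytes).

[0] 0x03->0x19 len=6 : ba 86 72 9b 78 62
[1] 0x1a->0x0a len=7 : 86 72 9b 78 62 56 e0
[2] 0x07->0x02 len=3 : 78 62 7c
[3] 0x18->0x07 len=3 : 26 ba 86
[4] 0x05->0x1b len=2 : 72 9b
query mem[0x0e]=0x62, mem[0x1b]=0x72, mem[0x19]=0xba, mem[0x05]=0x72

MEM[0x0e,0x1b,0x19,0x05] = 62 72 ba 72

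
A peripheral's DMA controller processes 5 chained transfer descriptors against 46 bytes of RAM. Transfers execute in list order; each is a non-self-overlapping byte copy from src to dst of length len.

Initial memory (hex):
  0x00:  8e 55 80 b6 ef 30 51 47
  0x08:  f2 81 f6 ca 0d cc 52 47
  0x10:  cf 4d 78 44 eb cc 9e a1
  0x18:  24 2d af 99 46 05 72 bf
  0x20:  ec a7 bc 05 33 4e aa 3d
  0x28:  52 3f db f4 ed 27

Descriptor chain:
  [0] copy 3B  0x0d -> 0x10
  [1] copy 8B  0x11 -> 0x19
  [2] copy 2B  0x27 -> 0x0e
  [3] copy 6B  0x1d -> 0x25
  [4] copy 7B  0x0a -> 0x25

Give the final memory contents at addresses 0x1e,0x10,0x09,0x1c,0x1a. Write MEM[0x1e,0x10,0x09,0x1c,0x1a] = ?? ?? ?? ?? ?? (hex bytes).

#0 dst[0x10+3] := {0xcc,0x52,0x47}
#1 dst[0x19+8] := {0x52,0x47,0x44,0xeb,0xcc,0x9e,0xa1,0x24}
#2 dst[0x0e+2] := {0x3d,0x52}
#3 dst[0x25+6] := {0xcc,0x9e,0xa1,0x24,0xa7,0xbc}
#4 dst[0x25+7] := {0xf6,0xca,0x0d,0xcc,0x3d,0x52,0xcc}
query mem[0x1e]=0x9e, mem[0x10]=0xcc, mem[0x09]=0x81, mem[0x1c]=0xeb, mem[0x1a]=0x47

MEM[0x1e,0x10,0x09,0x1c,0x1a] = 9e cc 81 eb 47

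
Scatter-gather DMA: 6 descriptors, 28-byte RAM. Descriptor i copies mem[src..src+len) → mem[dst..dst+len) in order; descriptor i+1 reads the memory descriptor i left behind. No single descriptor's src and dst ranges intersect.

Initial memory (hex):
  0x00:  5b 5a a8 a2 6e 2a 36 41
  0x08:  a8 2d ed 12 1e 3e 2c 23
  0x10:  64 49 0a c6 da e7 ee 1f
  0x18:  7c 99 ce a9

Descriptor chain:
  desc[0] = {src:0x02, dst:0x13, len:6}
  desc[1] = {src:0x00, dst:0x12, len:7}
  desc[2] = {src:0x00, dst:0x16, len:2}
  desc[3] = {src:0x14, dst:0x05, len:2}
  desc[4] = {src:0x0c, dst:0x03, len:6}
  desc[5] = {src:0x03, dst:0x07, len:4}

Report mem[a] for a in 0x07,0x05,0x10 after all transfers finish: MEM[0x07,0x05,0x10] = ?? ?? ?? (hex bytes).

D0: mem[0x13..0x18] <- [a8 a2 6e 2a 36 41]
D1: mem[0x12..0x18] <- [5b 5a a8 a2 6e 2a 36]
D2: mem[0x16..0x17] <- [5b 5a]
D3: mem[0x05..0x06] <- [a8 a2]
D4: mem[0x03..0x08] <- [1e 3e 2c 23 64 49]
D5: mem[0x07..0x0a] <- [1e 3e 2c 23]
query mem[0x07]=0x1e, mem[0x05]=0x2c, mem[0x10]=0x64

MEM[0x07,0x05,0x10] = 1e 2c 64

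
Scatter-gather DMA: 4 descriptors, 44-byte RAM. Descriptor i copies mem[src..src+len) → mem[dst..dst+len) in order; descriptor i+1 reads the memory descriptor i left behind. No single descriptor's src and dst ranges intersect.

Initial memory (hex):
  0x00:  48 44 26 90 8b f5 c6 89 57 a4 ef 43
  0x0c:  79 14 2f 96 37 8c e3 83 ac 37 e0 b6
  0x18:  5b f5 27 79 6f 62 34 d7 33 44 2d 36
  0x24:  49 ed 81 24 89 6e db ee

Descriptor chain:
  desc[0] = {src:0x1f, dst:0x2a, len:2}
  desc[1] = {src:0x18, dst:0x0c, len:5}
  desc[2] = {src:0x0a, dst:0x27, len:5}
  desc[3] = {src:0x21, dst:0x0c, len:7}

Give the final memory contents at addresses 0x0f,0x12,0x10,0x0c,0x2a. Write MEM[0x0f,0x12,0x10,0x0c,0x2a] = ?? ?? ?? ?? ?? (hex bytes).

[0] 0x1f->0x2a len=2 : d7 33
[1] 0x18->0x0c len=5 : 5b f5 27 79 6f
[2] 0x0a->0x27 len=5 : ef 43 5b f5 27
[3] 0x21->0x0c len=7 : 44 2d 36 49 ed 81 ef
query mem[0x0f]=0x49, mem[0x12]=0xef, mem[0x10]=0xed, mem[0x0c]=0x44, mem[0x2a]=0xf5

MEM[0x0f,0x12,0x10,0x0c,0x2a] = 49 ef ed 44 f5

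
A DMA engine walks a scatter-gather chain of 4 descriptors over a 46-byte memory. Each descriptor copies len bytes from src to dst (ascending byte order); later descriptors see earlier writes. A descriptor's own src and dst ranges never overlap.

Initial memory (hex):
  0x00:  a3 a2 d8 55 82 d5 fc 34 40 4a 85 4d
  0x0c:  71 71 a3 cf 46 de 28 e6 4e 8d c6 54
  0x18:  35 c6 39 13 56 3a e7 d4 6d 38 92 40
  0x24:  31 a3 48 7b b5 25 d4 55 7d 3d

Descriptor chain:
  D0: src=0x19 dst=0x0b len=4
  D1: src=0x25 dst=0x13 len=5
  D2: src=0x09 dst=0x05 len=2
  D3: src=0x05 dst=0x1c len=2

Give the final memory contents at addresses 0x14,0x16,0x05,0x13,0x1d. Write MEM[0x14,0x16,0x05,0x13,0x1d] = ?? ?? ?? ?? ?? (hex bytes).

MEM[0x14,0x16,0x05,0x13,0x1d] = 48 b5 4a a3 85

  after D0: wrote 4B at 0x0b = c6391356
  after D1: wrote 5B at 0x13 = a3487bb525
  after D2: wrote 2B at 0x05 = 4a85
  after D3: wrote 2B at 0x1c = 4a85
query mem[0x14]=0x48, mem[0x16]=0xb5, mem[0x05]=0x4a, mem[0x13]=0xa3, mem[0x1d]=0x85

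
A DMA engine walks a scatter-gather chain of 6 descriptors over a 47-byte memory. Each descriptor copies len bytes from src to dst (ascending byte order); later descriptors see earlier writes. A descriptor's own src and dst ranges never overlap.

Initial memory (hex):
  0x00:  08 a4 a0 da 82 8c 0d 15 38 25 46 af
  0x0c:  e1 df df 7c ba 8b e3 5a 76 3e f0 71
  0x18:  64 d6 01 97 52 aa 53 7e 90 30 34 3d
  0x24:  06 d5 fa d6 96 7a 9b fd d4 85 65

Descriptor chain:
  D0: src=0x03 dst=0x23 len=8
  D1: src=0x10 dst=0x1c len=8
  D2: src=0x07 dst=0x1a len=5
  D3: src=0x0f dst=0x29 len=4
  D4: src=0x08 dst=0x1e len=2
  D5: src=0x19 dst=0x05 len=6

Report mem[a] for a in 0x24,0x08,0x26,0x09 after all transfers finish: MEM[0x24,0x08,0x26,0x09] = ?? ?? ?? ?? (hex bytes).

MEM[0x24,0x08,0x26,0x09] = 82 25 0d 46

  after D0: wrote 8B at 0x23 = da828c0d15382546
  after D1: wrote 8B at 0x1c = ba8be35a763ef071
  after D2: wrote 5B at 0x1a = 15382546af
  after D3: wrote 4B at 0x29 = 7cba8be3
  after D4: wrote 2B at 0x1e = 3825
  after D5: wrote 6B at 0x05 = d61538254638
query mem[0x24]=0x82, mem[0x08]=0x25, mem[0x26]=0x0d, mem[0x09]=0x46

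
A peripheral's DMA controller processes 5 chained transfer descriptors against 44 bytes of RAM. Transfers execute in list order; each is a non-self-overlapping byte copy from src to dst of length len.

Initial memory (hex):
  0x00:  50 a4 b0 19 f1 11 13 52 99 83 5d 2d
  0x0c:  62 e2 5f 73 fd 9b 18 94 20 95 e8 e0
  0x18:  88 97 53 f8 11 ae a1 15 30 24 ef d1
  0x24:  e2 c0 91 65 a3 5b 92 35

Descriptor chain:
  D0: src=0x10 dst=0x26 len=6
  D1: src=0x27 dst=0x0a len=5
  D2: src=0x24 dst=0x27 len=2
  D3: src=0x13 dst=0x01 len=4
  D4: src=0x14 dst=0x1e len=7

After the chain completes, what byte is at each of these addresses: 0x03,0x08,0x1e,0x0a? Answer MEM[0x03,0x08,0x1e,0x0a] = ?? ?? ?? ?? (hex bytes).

MEM[0x03,0x08,0x1e,0x0a] = 95 99 20 9b

  after D0: wrote 6B at 0x26 = fd9b18942095
  after D1: wrote 5B at 0x0a = 9b18942095
  after D2: wrote 2B at 0x27 = e2c0
  after D3: wrote 4B at 0x01 = 942095e8
  after D4: wrote 7B at 0x1e = 2095e8e0889753
query mem[0x03]=0x95, mem[0x08]=0x99, mem[0x1e]=0x20, mem[0x0a]=0x9b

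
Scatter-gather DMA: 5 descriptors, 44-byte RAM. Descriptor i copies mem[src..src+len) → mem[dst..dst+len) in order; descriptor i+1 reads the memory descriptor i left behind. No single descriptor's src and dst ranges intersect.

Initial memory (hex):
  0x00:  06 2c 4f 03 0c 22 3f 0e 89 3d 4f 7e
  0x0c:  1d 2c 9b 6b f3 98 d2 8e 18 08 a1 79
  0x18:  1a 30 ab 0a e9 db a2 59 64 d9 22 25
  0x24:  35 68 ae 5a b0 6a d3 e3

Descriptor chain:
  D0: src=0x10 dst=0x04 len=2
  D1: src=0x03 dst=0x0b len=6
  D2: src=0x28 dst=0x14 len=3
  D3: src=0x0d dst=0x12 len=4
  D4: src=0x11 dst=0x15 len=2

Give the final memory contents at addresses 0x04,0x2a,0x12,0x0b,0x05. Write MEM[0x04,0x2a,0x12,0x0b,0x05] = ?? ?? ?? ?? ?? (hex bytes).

MEM[0x04,0x2a,0x12,0x0b,0x05] = f3 d3 98 03 98

#0 dst[0x04+2] := {0xf3,0x98}
#1 dst[0x0b+6] := {0x03,0xf3,0x98,0x3f,0x0e,0x89}
#2 dst[0x14+3] := {0xb0,0x6a,0xd3}
#3 dst[0x12+4] := {0x98,0x3f,0x0e,0x89}
#4 dst[0x15+2] := {0x98,0x98}
query mem[0x04]=0xf3, mem[0x2a]=0xd3, mem[0x12]=0x98, mem[0x0b]=0x03, mem[0x05]=0x98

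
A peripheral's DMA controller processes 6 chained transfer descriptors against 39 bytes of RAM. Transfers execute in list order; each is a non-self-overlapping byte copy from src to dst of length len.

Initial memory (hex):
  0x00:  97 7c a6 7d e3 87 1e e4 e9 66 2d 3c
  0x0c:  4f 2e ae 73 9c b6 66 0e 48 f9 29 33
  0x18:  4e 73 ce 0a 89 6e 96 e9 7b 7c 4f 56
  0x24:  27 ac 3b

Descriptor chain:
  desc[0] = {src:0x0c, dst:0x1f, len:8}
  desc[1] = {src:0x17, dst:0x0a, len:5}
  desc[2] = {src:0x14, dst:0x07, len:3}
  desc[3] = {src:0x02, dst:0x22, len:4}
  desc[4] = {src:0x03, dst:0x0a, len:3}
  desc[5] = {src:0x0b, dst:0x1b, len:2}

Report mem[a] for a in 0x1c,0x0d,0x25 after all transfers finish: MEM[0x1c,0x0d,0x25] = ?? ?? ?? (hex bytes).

  after D0: wrote 8B at 0x1f = 4f2eae739cb6660e
  after D1: wrote 5B at 0x0a = 334e73ce0a
  after D2: wrote 3B at 0x07 = 48f929
  after D3: wrote 4B at 0x22 = a67de387
  after D4: wrote 3B at 0x0a = 7de387
  after D5: wrote 2B at 0x1b = e387
query mem[0x1c]=0x87, mem[0x0d]=0xce, mem[0x25]=0x87

MEM[0x1c,0x0d,0x25] = 87 ce 87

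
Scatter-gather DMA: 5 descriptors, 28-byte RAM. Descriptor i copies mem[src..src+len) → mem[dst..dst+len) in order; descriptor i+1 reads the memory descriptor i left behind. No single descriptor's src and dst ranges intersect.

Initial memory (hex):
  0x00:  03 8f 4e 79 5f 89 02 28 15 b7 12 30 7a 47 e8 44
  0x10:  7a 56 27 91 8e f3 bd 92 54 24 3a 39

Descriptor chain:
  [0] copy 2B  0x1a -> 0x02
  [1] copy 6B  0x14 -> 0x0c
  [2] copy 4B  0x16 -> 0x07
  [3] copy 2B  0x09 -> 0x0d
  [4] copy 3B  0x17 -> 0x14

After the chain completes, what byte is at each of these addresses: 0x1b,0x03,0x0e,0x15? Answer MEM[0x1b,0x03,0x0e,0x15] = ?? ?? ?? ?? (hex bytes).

MEM[0x1b,0x03,0x0e,0x15] = 39 39 24 54

  after D0: wrote 2B at 0x02 = 3a39
  after D1: wrote 6B at 0x0c = 8ef3bd925424
  after D2: wrote 4B at 0x07 = bd925424
  after D3: wrote 2B at 0x0d = 5424
  after D4: wrote 3B at 0x14 = 925424
query mem[0x1b]=0x39, mem[0x03]=0x39, mem[0x0e]=0x24, mem[0x15]=0x54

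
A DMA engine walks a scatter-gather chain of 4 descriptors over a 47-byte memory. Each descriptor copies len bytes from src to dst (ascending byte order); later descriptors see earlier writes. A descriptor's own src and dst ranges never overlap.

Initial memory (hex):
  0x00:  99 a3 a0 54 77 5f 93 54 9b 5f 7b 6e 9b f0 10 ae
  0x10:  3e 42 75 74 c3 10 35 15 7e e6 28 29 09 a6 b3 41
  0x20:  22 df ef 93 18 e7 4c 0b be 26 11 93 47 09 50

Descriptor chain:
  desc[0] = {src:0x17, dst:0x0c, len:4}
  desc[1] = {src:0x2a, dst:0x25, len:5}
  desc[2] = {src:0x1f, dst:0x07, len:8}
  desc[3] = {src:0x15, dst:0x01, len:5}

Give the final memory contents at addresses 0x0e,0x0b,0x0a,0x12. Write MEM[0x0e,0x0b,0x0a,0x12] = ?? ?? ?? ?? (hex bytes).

MEM[0x0e,0x0b,0x0a,0x12] = 93 93 ef 75

#0 dst[0x0c+4] := {0x15,0x7e,0xe6,0x28}
#1 dst[0x25+5] := {0x11,0x93,0x47,0x09,0x50}
#2 dst[0x07+8] := {0x41,0x22,0xdf,0xef,0x93,0x18,0x11,0x93}
#3 dst[0x01+5] := {0x10,0x35,0x15,0x7e,0xe6}
query mem[0x0e]=0x93, mem[0x0b]=0x93, mem[0x0a]=0xef, mem[0x12]=0x75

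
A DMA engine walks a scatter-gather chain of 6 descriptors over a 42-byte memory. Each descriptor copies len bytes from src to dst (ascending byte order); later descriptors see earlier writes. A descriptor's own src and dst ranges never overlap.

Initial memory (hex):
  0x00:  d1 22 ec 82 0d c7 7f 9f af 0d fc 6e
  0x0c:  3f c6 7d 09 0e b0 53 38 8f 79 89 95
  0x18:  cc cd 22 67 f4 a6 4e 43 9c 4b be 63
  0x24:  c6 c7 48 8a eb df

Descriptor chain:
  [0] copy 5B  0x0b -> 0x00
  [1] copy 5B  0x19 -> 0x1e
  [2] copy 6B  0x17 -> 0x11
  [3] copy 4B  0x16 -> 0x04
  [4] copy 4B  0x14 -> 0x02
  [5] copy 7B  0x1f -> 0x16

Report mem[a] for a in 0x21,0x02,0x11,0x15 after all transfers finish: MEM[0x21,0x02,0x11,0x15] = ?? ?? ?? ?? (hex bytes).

#0 dst[0x00+5] := {0x6e,0x3f,0xc6,0x7d,0x09}
#1 dst[0x1e+5] := {0xcd,0x22,0x67,0xf4,0xa6}
#2 dst[0x11+6] := {0x95,0xcc,0xcd,0x22,0x67,0xf4}
#3 dst[0x04+4] := {0xf4,0x95,0xcc,0xcd}
#4 dst[0x02+4] := {0x22,0x67,0xf4,0x95}
#5 dst[0x16+7] := {0x22,0x67,0xf4,0xa6,0x63,0xc6,0xc7}
query mem[0x21]=0xf4, mem[0x02]=0x22, mem[0x11]=0x95, mem[0x15]=0x67

MEM[0x21,0x02,0x11,0x15] = f4 22 95 67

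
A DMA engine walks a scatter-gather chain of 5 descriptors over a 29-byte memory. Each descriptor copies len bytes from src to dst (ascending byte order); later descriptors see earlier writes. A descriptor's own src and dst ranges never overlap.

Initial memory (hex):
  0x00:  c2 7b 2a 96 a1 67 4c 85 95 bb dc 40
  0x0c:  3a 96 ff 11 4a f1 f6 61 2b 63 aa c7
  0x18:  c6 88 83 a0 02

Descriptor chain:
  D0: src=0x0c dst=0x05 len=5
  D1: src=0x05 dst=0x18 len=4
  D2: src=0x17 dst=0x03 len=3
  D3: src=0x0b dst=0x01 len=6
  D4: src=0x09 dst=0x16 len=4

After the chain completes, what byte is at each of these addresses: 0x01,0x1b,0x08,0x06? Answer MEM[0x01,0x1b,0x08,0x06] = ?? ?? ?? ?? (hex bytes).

[0] 0x0c->0x05 len=5 : 3a 96 ff 11 4a
[1] 0x05->0x18 len=4 : 3a 96 ff 11
[2] 0x17->0x03 len=3 : c7 3a 96
[3] 0x0b->0x01 len=6 : 40 3a 96 ff 11 4a
[4] 0x09->0x16 len=4 : 4a dc 40 3a
query mem[0x01]=0x40, mem[0x1b]=0x11, mem[0x08]=0x11, mem[0x06]=0x4a

MEM[0x01,0x1b,0x08,0x06] = 40 11 11 4a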